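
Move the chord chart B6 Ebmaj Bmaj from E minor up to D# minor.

E minor up to D# minor is a major seventh; each chord root moves by that interval while the quality stays the same.
B6: root B up a major seventh → A#, giving A#6.
Ebmaj: root Eb up a major seventh → D, giving Dmaj.
Bmaj: root B up a major seventh → A#, giving A#maj.

A#6 Dmaj A#maj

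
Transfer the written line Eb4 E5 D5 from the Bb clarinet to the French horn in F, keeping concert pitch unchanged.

Ab4 A5 G5

First find concert pitch: the Bb clarinet sounds a major second below written, so Eb4 E5 D5 sounds Db4 D5 C5.
Then write for French horn in F: it sounds a perfect fifth below written, so the part must be a perfect fifth above concert.
Db4 → Ab4
D5 → A5
C5 → G5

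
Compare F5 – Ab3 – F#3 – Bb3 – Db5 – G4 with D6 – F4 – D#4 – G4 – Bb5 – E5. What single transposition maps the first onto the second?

From F5 to D6 is 6 letter names — a sixth of some quality.
F5 to D6 is 9 semitones, which makes it a major sixth; the second version is higher, so the direction is up.
Checking another pair — G4 → E5 — gives the same interval.

up a major sixth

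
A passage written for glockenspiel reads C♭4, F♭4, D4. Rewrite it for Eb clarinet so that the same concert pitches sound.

Ab5 Db6 B5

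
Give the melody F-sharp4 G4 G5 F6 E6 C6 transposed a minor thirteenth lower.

A#2 B2 B3 A4 G#4 E4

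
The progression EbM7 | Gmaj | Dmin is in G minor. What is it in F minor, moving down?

G minor down to F minor is a major second; each chord root moves by that interval while the quality stays the same.
EbM7: root Eb down a major second → Db, giving DbM7.
Gmaj: root G down a major second → F, giving Fmaj.
Dmin: root D down a major second → C, giving Cmin.

DbM7 Fmaj Cmin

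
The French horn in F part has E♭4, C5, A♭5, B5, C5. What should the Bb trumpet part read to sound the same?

Bb3 G4 Eb5 F#5 G4

First find concert pitch: the French horn in F sounds a perfect fifth below written, so E♭4 C5 A♭5 B5 C5 sounds Ab3 F4 Db5 E5 F4.
Then write for Bb trumpet: it sounds a major second below written, so the part must be a major second above concert.
Ab3 → Bb3
F4 → G4
Db5 → Eb5
E5 → F#5
F4 → G4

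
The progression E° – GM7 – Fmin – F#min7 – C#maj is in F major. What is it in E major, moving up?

F major up to E major is a major seventh; each chord root moves by that interval while the quality stays the same.
E°: root E up a major seventh → D#, giving D#°.
GM7: root G up a major seventh → F#, giving F#M7.
Fmin: root F up a major seventh → E, giving Emin.
F#min7: root F# up a major seventh → E#, giving E#min7.
C#maj: root C# up a major seventh → B#, giving B#maj.

D#° F#M7 Emin E#min7 B#maj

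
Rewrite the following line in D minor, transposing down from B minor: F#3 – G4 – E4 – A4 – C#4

A2 Bb3 G3 C4 E3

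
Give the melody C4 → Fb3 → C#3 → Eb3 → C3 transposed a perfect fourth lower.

C4 gives G3
Fb3 gives Cb3
C#3 gives G#2
Eb3 gives Bb2
C3 gives G2

G3 Cb3 G#2 Bb2 G2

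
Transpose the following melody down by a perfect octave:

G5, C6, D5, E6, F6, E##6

G4 C5 D4 E5 F5 E##5

G5 becomes G4
C6 becomes C5
D5 becomes D4
E6 becomes E5
F6 becomes F5
E##6 becomes E##5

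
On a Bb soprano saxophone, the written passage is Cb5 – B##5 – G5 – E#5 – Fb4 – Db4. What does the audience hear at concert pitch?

Written C4 on the Bb soprano saxophone sounds as Bb3, a major second lower; apply that shift to every note.
Cb5 to Bbb4
B##5 to A##5
G5 to F5
E#5 to D#5
Fb4 to Ebb4
Db4 to Cb4

Bbb4 A##5 F5 D#5 Ebb4 Cb4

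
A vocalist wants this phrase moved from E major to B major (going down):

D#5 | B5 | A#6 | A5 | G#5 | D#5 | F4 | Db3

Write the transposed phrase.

From E down to B is a perfect fourth; apply that to each pitch.
D#5 gives A#4
B5 gives F#5
A#6 gives E#6
A5 gives E5
G#5 gives D#5
D#5 gives A#4
F4 gives C4
Db3 gives Ab2

A#4 F#5 E#6 E5 D#5 A#4 C4 Ab2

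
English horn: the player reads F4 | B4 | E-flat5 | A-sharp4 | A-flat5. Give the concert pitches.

Written C4 on the English horn sounds as F3, a perfect fifth lower; apply that shift to every note.
F4 to Bb3
B4 to E4
Eb5 to Ab4
A#4 to D#4
Ab5 to Db5

Bb3 E4 Ab4 D#4 Db5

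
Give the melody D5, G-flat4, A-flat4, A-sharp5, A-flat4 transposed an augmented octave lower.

Db4 Gbb3 Abb3 A4 Abb3

D5 gives Db4
Gb4 gives Gbb3
Ab4 gives Abb3
A#5 gives A4
Ab4 gives Abb3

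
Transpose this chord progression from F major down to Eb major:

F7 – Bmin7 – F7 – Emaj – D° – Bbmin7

Eb7 Amin7 Eb7 Dmaj C° Abmin7

F major down to Eb major is a major second; each chord root moves by that interval while the quality stays the same.
F7: root F down a major second → Eb, giving Eb7.
Bmin7: root B down a major second → A, giving Amin7.
F7: root F down a major second → Eb, giving Eb7.
Emaj: root E down a major second → D, giving Dmaj.
D°: root D down a major second → C, giving C°.
Bbmin7: root Bb down a major second → Ab, giving Abmin7.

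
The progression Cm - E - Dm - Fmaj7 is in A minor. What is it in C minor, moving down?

A minor down to C minor is a major sixth; each chord root moves by that interval while the quality stays the same.
Cm: root C down a major sixth → Eb, giving Ebm.
E: root E down a major sixth → G, giving G.
Dm: root D down a major sixth → F, giving Fm.
Fmaj7: root F down a major sixth → Ab, giving Abmaj7.

Ebm G Fm Abmaj7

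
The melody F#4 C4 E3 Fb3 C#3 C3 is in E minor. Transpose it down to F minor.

G3 Db3 F2 Gbb2 D2 Db2

From E down to F is a major seventh; apply that to each pitch.
F#4 becomes G3
C4 becomes Db3
E3 becomes F2
Fb3 becomes Gbb2
C#3 becomes D2
C3 becomes Db2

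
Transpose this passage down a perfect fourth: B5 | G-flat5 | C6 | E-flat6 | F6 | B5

F#5 Db5 G5 Bb5 C6 F#5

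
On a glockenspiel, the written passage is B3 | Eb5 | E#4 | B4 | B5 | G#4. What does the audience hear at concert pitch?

B5 Eb7 E#6 B6 B7 G#6

The glockenspiel sounds a perfect fifteenth above written, so transpose each written note up a perfect fifteenth.
B3 → B5
Eb5 → Eb7
E#4 → E#6
B4 → B6
B5 → B7
G#4 → G#6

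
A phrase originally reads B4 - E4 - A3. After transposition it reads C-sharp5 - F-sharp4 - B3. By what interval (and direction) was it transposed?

From B4 to C#5 is 2 letter names — a second of some quality.
B4 to C#5 is 2 semitones, which makes it a major second; the second version is higher, so the direction is up.
Checking another pair — A3 → B3 — gives the same interval.

up a major second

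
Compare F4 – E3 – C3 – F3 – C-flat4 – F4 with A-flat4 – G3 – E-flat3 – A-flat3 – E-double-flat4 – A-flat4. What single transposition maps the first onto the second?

up a minor third

Take the first pair: F4 → Ab4. F to A spans 3 letter names, so the interval is some kind of third.
F4 to Ab4 is 3 semitones, which makes it a minor third; the second version is higher, so the direction is up.
Checking another pair — F4 → Ab4 — gives the same interval.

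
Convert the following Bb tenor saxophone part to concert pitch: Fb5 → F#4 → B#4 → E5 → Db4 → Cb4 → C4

The Bb tenor saxophone sounds a major ninth below written, so transpose each written note down a major ninth.
Fb5 gives Ebb4
F#4 gives E3
B#4 gives A#3
E5 gives D4
Db4 gives Cb3
Cb4 gives Bbb2
C4 gives Bb2

Ebb4 E3 A#3 D4 Cb3 Bbb2 Bb2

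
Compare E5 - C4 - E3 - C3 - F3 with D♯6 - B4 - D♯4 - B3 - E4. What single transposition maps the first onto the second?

up a major seventh

From E5 to D#6 is 7 letter names — a seventh of some quality.
E5 to D#6 is 11 semitones, which makes it a major seventh; the second version is higher, so the direction is up.
Checking another pair — F3 → E4 — gives the same interval.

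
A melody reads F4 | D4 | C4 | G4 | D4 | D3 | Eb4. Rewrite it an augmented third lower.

F4 → Dbb4
D4 → Bbb3
C4 → Abb3
G4 → Ebb4
D4 → Bbb3
D3 → Bbb2
Eb4 → Cbb4

Dbb4 Bbb3 Abb3 Ebb4 Bbb3 Bbb2 Cbb4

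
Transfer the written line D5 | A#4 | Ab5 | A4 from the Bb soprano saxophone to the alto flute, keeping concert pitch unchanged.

First find concert pitch: the Bb soprano saxophone sounds a major second below written, so D5 A#4 Ab5 A4 sounds C5 G#4 Gb5 G4.
Then write for alto flute: it sounds a perfect fourth below written, so the part must be a perfect fourth above concert.
C5 → F5
G#4 → C#5
Gb5 → Cb6
G4 → C5

F5 C#5 Cb6 C5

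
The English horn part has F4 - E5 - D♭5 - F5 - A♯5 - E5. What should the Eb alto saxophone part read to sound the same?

G4 F#5 Eb5 G5 B#5 F#5

First find concert pitch: the English horn sounds a perfect fifth below written, so F4 E5 D♭5 F5 A♯5 E5 sounds Bb3 A4 Gb4 Bb4 D#5 A4.
Then write for Eb alto saxophone: it sounds a major sixth below written, so the part must be a major sixth above concert.
Bb3 → G4
A4 → F#5
Gb4 → Eb5
Bb4 → G5
D#5 → B#5
A4 → F#5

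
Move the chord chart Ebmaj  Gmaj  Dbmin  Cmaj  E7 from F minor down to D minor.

F minor down to D minor is a minor third; each chord root moves by that interval while the quality stays the same.
Ebmaj: root Eb down a minor third → C, giving Cmaj.
Gmaj: root G down a minor third → E, giving Emaj.
Dbmin: root Db down a minor third → Bb, giving Bbmin.
Cmaj: root C down a minor third → A, giving Amaj.
E7: root E down a minor third → C#, giving C#7.

Cmaj Emaj Bbmin Amaj C#7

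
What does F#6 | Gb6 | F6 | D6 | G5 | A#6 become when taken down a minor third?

F#6: a third down reaches D, and 3 semitones makes it D#6.
Gb6 down a minor third is Eb6.
A minor third down from F6 gives D6.
D6: a third down reaches B, and 3 semitones makes it B5.
G5: a third down reaches E, and 3 semitones makes it E5.
A#6 down a minor third is F##6.

D#6 Eb6 D6 B5 E5 F##6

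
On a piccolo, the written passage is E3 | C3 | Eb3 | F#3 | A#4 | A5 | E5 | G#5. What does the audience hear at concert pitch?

E4 C4 Eb4 F#4 A#5 A6 E6 G#6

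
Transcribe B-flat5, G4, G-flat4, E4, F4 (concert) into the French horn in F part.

The French horn in F sounds a perfect fifth below written, so the written part must be a perfect fifth above concert — transpose each note up.
Bb5 -> F6
G4 -> D5
Gb4 -> Db5
E4 -> B4
F4 -> C5

F6 D5 Db5 B4 C5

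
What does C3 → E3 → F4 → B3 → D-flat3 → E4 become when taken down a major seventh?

Db2 F2 Gb3 C3 Ebb2 F3

C3 -> Db2
E3 -> F2
F4 -> Gb3
B3 -> C3
Db3 -> Ebb2
E4 -> F3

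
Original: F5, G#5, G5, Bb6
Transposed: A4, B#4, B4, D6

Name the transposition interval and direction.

Take the first pair: F5 → A4. F to A spans 6 letter names, so the interval is some kind of sixth.
A4 to F5 is 8 semitones, which makes it a minor sixth; the second version is lower, so the direction is down.
Checking another pair — Bb6 → D6 — gives the same interval.

down a minor sixth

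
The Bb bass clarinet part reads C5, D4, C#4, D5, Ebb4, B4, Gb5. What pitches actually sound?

The Bb bass clarinet sounds a major ninth below written, so transpose each written note down a major ninth.
C5 becomes Bb3
D4 becomes C3
C#4 becomes B2
D5 becomes C4
Ebb4 becomes Dbb3
B4 becomes A3
Gb5 becomes Fb4

Bb3 C3 B2 C4 Dbb3 A3 Fb4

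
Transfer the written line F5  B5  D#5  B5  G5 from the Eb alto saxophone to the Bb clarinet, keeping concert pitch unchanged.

Bb4 E5 G#4 E5 C5

First find concert pitch: the Eb alto saxophone sounds a major sixth below written, so F5 B5 D#5 B5 G5 sounds Ab4 D5 F#4 D5 Bb4.
Then write for Bb clarinet: it sounds a major second below written, so the part must be a major second above concert.
Ab4 → Bb4
D5 → E5
F#4 → G#4
D5 → E5
Bb4 → C5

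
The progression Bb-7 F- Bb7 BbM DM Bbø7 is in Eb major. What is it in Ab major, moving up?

Eb-7 Bb- Eb7 EbM GM Ebø7

Eb major up to Ab major is a perfect fourth; each chord root moves by that interval while the quality stays the same.
Bb-7: root Bb up a perfect fourth → Eb, giving Eb-7.
F-: root F up a perfect fourth → Bb, giving Bb-.
Bb7: root Bb up a perfect fourth → Eb, giving Eb7.
BbM: root Bb up a perfect fourth → Eb, giving EbM.
DM: root D up a perfect fourth → G, giving GM.
Bbø7: root Bb up a perfect fourth → Eb, giving Ebø7.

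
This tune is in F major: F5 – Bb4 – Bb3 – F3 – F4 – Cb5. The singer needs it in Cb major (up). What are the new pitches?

Cb6 Fb5 Fb4 Cb4 Cb5 Gbb5

From F up to Cb is a diminished fifth; apply that to each pitch.
F5 gives Cb6
Bb4 gives Fb5
Bb3 gives Fb4
F3 gives Cb4
F4 gives Cb5
Cb5 gives Gbb5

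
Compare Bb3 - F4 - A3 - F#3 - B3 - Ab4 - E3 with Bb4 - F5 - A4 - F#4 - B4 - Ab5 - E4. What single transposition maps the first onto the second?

up a perfect octave

From Bb3 to Bb4 is 8 letter names — an octave of some quality.
Bb3 to Bb4 is 12 semitones, which makes it a perfect octave; the second version is higher, so the direction is up.
Checking another pair — E3 → E4 — gives the same interval.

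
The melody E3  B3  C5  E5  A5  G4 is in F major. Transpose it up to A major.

G#3 D#4 E5 G#5 C#6 B4

F major to A major up is a major third, so every note moves up by that interval.
E3 -> G#3
B3 -> D#4
C5 -> E5
E5 -> G#5
A5 -> C#6
G4 -> B4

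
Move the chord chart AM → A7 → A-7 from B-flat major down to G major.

F#M F#7 F#-7

B-flat major down to G major is a minor third; each chord root moves by that interval while the quality stays the same.
AM: root A down a minor third → F#, giving F#M.
A7: root A down a minor third → F#, giving F#7.
A-7: root A down a minor third → F#, giving F#-7.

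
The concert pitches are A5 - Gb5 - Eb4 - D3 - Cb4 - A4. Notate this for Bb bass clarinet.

The Bb bass clarinet sounds a major ninth below written, so the written part must be a major ninth above concert — transpose each note up.
A5 gives B6
Gb5 gives Ab6
Eb4 gives F5
D3 gives E4
Cb4 gives Db5
A4 gives B5

B6 Ab6 F5 E4 Db5 B5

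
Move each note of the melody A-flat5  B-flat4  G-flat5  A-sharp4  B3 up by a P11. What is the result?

Ab5 gives Db7
Bb4 gives Eb6
Gb5 gives Cb7
A#4 gives D#6
B3 gives E5

Db7 Eb6 Cb7 D#6 E5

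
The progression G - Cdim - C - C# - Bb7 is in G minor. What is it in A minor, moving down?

G minor down to A minor is a minor seventh; each chord root moves by that interval while the quality stays the same.
G: root G down a minor seventh → A, giving A.
Cdim: root C down a minor seventh → D, giving Ddim.
C: root C down a minor seventh → D, giving D.
C#: root C# down a minor seventh → D#, giving D#.
Bb7: root Bb down a minor seventh → C, giving C7.

A Ddim D D# C7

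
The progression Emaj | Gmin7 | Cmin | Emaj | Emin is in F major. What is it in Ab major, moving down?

F major down to Ab major is a major sixth; each chord root moves by that interval while the quality stays the same.
Emaj: root E down a major sixth → G, giving Gmaj.
Gmin7: root G down a major sixth → Bb, giving Bbmin7.
Cmin: root C down a major sixth → Eb, giving Ebmin.
Emaj: root E down a major sixth → G, giving Gmaj.
Emin: root E down a major sixth → G, giving Gmin.

Gmaj Bbmin7 Ebmin Gmaj Gmin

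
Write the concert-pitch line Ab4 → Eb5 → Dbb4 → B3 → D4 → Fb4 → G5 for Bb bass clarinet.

Bb5 F6 Ebb5 C#5 E5 Gb5 A6

The Bb bass clarinet sounds a major ninth below written, so the written part must be a major ninth above concert — transpose each note up.
Ab4 to Bb5
Eb5 to F6
Dbb4 to Ebb5
B3 to C#5
D4 to E5
Fb4 to Gb5
G5 to A6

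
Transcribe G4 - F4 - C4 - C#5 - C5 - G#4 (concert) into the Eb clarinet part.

Written C4 sounds as Eb4 on the Eb clarinet, so concert pitches are written a minor third down.
G4 gives E4
F4 gives D4
C4 gives A3
C#5 gives A#4
C5 gives A4
G#4 gives E#4

E4 D4 A3 A#4 A4 E#4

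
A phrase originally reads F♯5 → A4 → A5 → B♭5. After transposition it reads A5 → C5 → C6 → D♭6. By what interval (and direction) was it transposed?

Take the first pair: F#5 → A5. F to A spans 3 letter names, so the interval is some kind of third.
F#5 to A5 is 3 semitones, which makes it a minor third; the second version is higher, so the direction is up.
Checking another pair — Bb5 → Db6 — gives the same interval.

up a minor third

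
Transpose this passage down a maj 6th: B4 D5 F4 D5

A major sixth down from B4 gives D4.
A major sixth down from D5 gives F4.
A major sixth down from F4 gives Ab3.
A major sixth down from D5 gives F4.

D4 F4 Ab3 F4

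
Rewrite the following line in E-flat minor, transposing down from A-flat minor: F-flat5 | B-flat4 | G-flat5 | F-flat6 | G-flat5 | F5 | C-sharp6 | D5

Cb5 F4 Db5 Cb6 Db5 C5 G#5 A4

A-flat minor to E-flat minor down is a perfect fourth, so every note moves down by that interval.
Fb5 to Cb5
Bb4 to F4
Gb5 to Db5
Fb6 to Cb6
Gb5 to Db5
F5 to C5
C#6 to G#5
D5 to A4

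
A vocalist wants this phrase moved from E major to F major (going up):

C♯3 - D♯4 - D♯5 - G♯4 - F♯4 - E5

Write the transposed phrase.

D3 E4 E5 A4 G4 F5

From E up to F is a minor second; apply that to each pitch.
C#3 -> D3
D#4 -> E4
D#5 -> E5
G#4 -> A4
F#4 -> G4
E5 -> F5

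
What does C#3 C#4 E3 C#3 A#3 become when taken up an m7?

C#3 becomes B3
C#4 becomes B4
E3 becomes D4
C#3 becomes B3
A#3 becomes G#4

B3 B4 D4 B3 G#4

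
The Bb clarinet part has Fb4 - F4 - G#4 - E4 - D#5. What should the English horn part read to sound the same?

First find concert pitch: the Bb clarinet sounds a major second below written, so Fb4 F4 G#4 E4 D#5 sounds Ebb4 Eb4 F#4 D4 C#5.
Then write for English horn: it sounds a perfect fifth below written, so the part must be a perfect fifth above concert.
Ebb4 → Bbb4
Eb4 → Bb4
F#4 → C#5
D4 → A4
C#5 → G#5

Bbb4 Bb4 C#5 A4 G#5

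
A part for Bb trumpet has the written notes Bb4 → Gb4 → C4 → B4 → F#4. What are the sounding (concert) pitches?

The Bb trumpet sounds a major second below written, so transpose each written note down a major second.
Bb4 becomes Ab4
Gb4 becomes Fb4
C4 becomes Bb3
B4 becomes A4
F#4 becomes E4

Ab4 Fb4 Bb3 A4 E4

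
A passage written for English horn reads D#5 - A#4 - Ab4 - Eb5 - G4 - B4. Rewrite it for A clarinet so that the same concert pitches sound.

B4 F#4 Fb4 Cb5 Eb4 G4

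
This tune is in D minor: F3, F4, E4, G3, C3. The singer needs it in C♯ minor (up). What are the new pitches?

E4 E5 D#5 F#4 B3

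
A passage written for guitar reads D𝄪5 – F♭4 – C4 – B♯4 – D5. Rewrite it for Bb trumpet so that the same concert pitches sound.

E##4 Gb3 D3 C##4 E4

First find concert pitch: the guitar sounds a perfect octave below written, so D𝄪5 F♭4 C4 B♯4 D5 sounds D##4 Fb3 C3 B#3 D4.
Then write for Bb trumpet: it sounds a major second below written, so the part must be a major second above concert.
D##4 → E##4
Fb3 → Gb3
C3 → D3
B#3 → C##4
D4 → E4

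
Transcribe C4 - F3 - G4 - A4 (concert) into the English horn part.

Written C4 sounds as F3 on the English horn, so concert pitches are written a perfect fifth up.
C4 gives G4
F3 gives C4
G4 gives D5
A4 gives E5

G4 C4 D5 E5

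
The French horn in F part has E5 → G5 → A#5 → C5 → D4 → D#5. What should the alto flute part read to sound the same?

D5 F5 G#5 Bb4 C4 C#5

First find concert pitch: the French horn in F sounds a perfect fifth below written, so E5 G5 A#5 C5 D4 D#5 sounds A4 C5 D#5 F4 G3 G#4.
Then write for alto flute: it sounds a perfect fourth below written, so the part must be a perfect fourth above concert.
A4 → D5
C5 → F5
D#5 → G#5
F4 → Bb4
G3 → C4
G#4 → C#5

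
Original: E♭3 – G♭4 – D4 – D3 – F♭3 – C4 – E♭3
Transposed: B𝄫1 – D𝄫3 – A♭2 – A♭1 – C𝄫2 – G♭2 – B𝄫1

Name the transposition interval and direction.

down an augmented eleventh

From Eb3 to Bbb1 is 11 letter names — an eleventh of some quality.
Bbb1 to Eb3 is 18 semitones, which makes it an augmented eleventh; the second version is lower, so the direction is down.
Checking another pair — Eb3 → Bbb1 — gives the same interval.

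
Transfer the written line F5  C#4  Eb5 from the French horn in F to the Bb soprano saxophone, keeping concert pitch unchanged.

First find concert pitch: the French horn in F sounds a perfect fifth below written, so F5 C#4 Eb5 sounds Bb4 F#3 Ab4.
Then write for Bb soprano saxophone: it sounds a major second below written, so the part must be a major second above concert.
Bb4 → C5
F#3 → G#3
Ab4 → Bb4

C5 G#3 Bb4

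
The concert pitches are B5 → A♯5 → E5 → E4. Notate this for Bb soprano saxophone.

The Bb soprano saxophone sounds a major second below written, so the written part must be a major second above concert — transpose each note up.
B5 to C#6
A#5 to B#5
E5 to F#5
E4 to F#4

C#6 B#5 F#5 F#4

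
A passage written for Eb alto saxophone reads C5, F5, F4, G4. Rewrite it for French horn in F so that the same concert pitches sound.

First find concert pitch: the Eb alto saxophone sounds a major sixth below written, so C5 F5 F4 G4 sounds Eb4 Ab4 Ab3 Bb3.
Then write for French horn in F: it sounds a perfect fifth below written, so the part must be a perfect fifth above concert.
Eb4 → Bb4
Ab4 → Eb5
Ab3 → Eb4
Bb3 → F4

Bb4 Eb5 Eb4 F4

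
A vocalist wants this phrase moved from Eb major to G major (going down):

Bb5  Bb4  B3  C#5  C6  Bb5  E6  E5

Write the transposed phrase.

D5 D4 D#3 E#4 E5 D5 G#5 G#4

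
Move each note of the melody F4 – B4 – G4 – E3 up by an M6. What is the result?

F4 to D5
B4 to G#5
G4 to E5
E3 to C#4

D5 G#5 E5 C#4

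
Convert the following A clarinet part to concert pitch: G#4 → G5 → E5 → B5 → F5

E#4 E5 C#5 G#5 D5

Written C4 on the A clarinet sounds as A3, a minor third lower; apply that shift to every note.
G#4 -> E#4
G5 -> E5
E5 -> C#5
B5 -> G#5
F5 -> D5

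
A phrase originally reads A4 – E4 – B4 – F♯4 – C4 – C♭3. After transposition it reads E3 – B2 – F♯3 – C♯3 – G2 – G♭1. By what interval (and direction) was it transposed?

down a perfect eleventh

Take the first pair: A4 → E3. A to E spans 11 letter names, so the interval is some kind of eleventh.
E3 to A4 is 17 semitones, which makes it a perfect eleventh; the second version is lower, so the direction is down.
Checking another pair — Cb3 → Gb1 — gives the same interval.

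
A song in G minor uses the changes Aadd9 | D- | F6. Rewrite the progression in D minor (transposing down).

Eadd9 A- C6

G minor down to D minor is a perfect fourth; each chord root moves by that interval while the quality stays the same.
Aadd9: root A down a perfect fourth → E, giving Eadd9.
D-: root D down a perfect fourth → A, giving A-.
F6: root F down a perfect fourth → C, giving C6.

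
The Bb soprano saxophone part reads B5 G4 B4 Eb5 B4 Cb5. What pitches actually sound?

The Bb soprano saxophone sounds a major second below written, so transpose each written note down a major second.
B5 -> A5
G4 -> F4
B4 -> A4
Eb5 -> Db5
B4 -> A4
Cb5 -> Bbb4

A5 F4 A4 Db5 A4 Bbb4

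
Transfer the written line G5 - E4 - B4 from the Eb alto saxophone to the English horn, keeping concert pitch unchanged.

First find concert pitch: the Eb alto saxophone sounds a major sixth below written, so G5 E4 B4 sounds Bb4 G3 D4.
Then write for English horn: it sounds a perfect fifth below written, so the part must be a perfect fifth above concert.
Bb4 → F5
G3 → D4
D4 → A4

F5 D4 A4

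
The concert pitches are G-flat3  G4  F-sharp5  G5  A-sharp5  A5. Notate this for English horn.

Written C4 sounds as F3 on the English horn, so concert pitches are written a perfect fifth up.
Gb3 -> Db4
G4 -> D5
F#5 -> C#6
G5 -> D6
A#5 -> E#6
A5 -> E6

Db4 D5 C#6 D6 E#6 E6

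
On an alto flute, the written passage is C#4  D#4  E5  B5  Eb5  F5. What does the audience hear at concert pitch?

G#3 A#3 B4 F#5 Bb4 C5

Written C4 on the alto flute sounds as G3, a perfect fourth lower; apply that shift to every note.
C#4 gives G#3
D#4 gives A#3
E5 gives B4
B5 gives F#5
Eb5 gives Bb4
F5 gives C5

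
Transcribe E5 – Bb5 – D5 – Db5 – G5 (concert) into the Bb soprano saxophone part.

The Bb soprano saxophone sounds a major second below written, so the written part must be a major second above concert — transpose each note up.
E5 → F#5
Bb5 → C6
D5 → E5
Db5 → Eb5
G5 → A5

F#5 C6 E5 Eb5 A5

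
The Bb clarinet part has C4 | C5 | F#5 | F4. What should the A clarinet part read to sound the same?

Db4 Db5 G5 Gb4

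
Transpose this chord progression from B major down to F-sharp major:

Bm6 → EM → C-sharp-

B major down to F-sharp major is a perfect fourth; each chord root moves by that interval while the quality stays the same.
Bm6: root B down a perfect fourth → F#, giving F#m6.
EM: root E down a perfect fourth → B, giving BM.
C-sharp-: root C-sharp down a perfect fourth → G#, giving G#-.

F#m6 BM G#-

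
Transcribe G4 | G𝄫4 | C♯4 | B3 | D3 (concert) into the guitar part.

G5 Gbb5 C#5 B4 D4

The guitar sounds a perfect octave below written, so the written part must be a perfect octave above concert — transpose each note up.
G4 -> G5
Gbb4 -> Gbb5
C#4 -> C#5
B3 -> B4
D3 -> D4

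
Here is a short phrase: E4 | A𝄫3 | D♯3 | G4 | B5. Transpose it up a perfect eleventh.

A5 Dbb5 G#4 C6 E7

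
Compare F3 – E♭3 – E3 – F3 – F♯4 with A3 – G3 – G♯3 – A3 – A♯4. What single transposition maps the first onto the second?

From F3 to A3 is 3 letter names — a third of some quality.
F3 to A3 is 4 semitones, which makes it a major third; the second version is higher, so the direction is up.
Checking another pair — F#4 → A#4 — gives the same interval.

up a major third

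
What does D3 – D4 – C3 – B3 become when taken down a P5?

G2 G3 F2 E3

D3 becomes G2
D4 becomes G3
C3 becomes F2
B3 becomes E3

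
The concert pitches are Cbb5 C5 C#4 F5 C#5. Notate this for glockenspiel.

Cbb3 C3 C#2 F3 C#3

The glockenspiel sounds a perfect fifteenth above written, so the written part must be a perfect fifteenth below concert — transpose each note down.
Cbb5 -> Cbb3
C5 -> C3
C#4 -> C#2
F5 -> F3
C#5 -> C#3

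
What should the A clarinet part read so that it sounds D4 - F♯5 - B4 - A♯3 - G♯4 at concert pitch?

F4 A5 D5 C#4 B4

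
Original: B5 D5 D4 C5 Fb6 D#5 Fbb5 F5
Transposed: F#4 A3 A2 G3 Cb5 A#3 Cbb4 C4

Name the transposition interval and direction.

down a perfect eleventh

From B5 to F#4 is 11 letter names — an eleventh of some quality.
F#4 to B5 is 17 semitones, which makes it a perfect eleventh; the second version is lower, so the direction is down.
Checking another pair — F5 → C4 — gives the same interval.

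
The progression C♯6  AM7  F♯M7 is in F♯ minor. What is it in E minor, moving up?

B6 GM7 EM7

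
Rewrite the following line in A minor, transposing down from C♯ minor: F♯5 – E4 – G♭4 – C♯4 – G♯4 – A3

D5 C4 Ebb4 A3 E4 F3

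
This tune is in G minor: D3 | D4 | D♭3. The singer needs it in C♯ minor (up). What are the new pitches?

From G up to C♯ is an augmented fourth; apply that to each pitch.
D3 -> G#3
D4 -> G#4
Db3 -> G3

G#3 G#4 G3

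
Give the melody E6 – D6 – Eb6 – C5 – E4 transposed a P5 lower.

E6: a fifth down reaches A, and 7 semitones makes it A5.
D6: a fifth down reaches G, and 7 semitones makes it G5.
Eb6 down a perfect fifth is Ab5.
A perfect fifth down from C5 gives F4.
A perfect fifth down from E4 gives A3.

A5 G5 Ab5 F4 A3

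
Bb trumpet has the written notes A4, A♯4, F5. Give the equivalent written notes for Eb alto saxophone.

E5 E#5 C6

First find concert pitch: the Bb trumpet sounds a major second below written, so A4 A♯4 F5 sounds G4 G#4 Eb5.
Then write for Eb alto saxophone: it sounds a major sixth below written, so the part must be a major sixth above concert.
G4 → E5
G#4 → E#5
Eb5 → C6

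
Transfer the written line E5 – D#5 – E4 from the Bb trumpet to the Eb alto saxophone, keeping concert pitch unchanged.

First find concert pitch: the Bb trumpet sounds a major second below written, so E5 D#5 E4 sounds D5 C#5 D4.
Then write for Eb alto saxophone: it sounds a major sixth below written, so the part must be a major sixth above concert.
D5 → B5
C#5 → A#5
D4 → B4

B5 A#5 B4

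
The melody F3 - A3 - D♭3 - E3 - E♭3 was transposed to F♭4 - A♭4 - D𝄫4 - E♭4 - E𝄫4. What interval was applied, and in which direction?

up a diminished octave

Take the first pair: F3 → Fb4. F to F spans 8 letter names, so the interval is some kind of octave.
F3 to Fb4 is 11 semitones, which makes it a diminished octave; the second version is higher, so the direction is up.
Checking another pair — Eb3 → Ebb4 — gives the same interval.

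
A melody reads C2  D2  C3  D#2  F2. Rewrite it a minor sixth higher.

C2 -> Ab2
D2 -> Bb2
C3 -> Ab3
D#2 -> B2
F2 -> Db3

Ab2 Bb2 Ab3 B2 Db3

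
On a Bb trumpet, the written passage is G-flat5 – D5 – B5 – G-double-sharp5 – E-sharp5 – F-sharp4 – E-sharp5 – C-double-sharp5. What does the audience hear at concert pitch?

Fb5 C5 A5 F##5 D#5 E4 D#5 B#4

Written C4 on the Bb trumpet sounds as Bb3, a major second lower; apply that shift to every note.
Gb5 gives Fb5
D5 gives C5
B5 gives A5
G##5 gives F##5
E#5 gives D#5
F#4 gives E4
E#5 gives D#5
C##5 gives B#4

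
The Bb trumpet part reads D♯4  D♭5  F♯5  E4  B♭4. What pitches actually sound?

C#4 Cb5 E5 D4 Ab4

Written C4 on the Bb trumpet sounds as Bb3, a major second lower; apply that shift to every note.
D#4 -> C#4
Db5 -> Cb5
F#5 -> E5
E4 -> D4
Bb4 -> Ab4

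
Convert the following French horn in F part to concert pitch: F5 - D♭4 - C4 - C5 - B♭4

Bb4 Gb3 F3 F4 Eb4

Written C4 on the French horn in F sounds as F3, a perfect fifth lower; apply that shift to every note.
F5 → Bb4
Db4 → Gb3
C4 → F3
C5 → F4
Bb4 → Eb4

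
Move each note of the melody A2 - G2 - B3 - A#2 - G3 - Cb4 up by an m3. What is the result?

C3 Bb2 D4 C#3 Bb3 Ebb4

A2 to C3
G2 to Bb2
B3 to D4
A#2 to C#3
G3 to Bb3
Cb4 to Ebb4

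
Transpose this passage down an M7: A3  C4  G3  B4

Bb2 Db3 Ab2 C4

A major seventh down from A3 gives Bb2.
C4 down a major seventh is Db3.
G3 down a major seventh is Ab2.
B4: a seventh down reaches C, and 11 semitones makes it C4.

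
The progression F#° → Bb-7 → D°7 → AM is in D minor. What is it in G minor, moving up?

D minor up to G minor is a perfect fourth; each chord root moves by that interval while the quality stays the same.
F#°: root F# up a perfect fourth → B, giving B°.
Bb-7: root Bb up a perfect fourth → Eb, giving Eb-7.
D°7: root D up a perfect fourth → G, giving G°7.
AM: root A up a perfect fourth → D, giving DM.

B° Eb-7 G°7 DM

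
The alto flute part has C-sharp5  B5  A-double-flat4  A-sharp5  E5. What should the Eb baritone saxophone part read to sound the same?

E#6 D#7 Cb6 C##7 G#6

First find concert pitch: the alto flute sounds a perfect fourth below written, so C-sharp5 B5 A-double-flat4 A-sharp5 E5 sounds G#4 F#5 Ebb4 E#5 B4.
Then write for Eb baritone saxophone: it sounds a major thirteenth below written, so the part must be a major thirteenth above concert.
G#4 → E#6
F#5 → D#7
Ebb4 → Cb6
E#5 → C##7
B4 → G#6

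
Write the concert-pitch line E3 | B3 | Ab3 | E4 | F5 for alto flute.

A3 E4 Db4 A4 Bb5

The alto flute sounds a perfect fourth below written, so the written part must be a perfect fourth above concert — transpose each note up.
E3 to A3
B3 to E4
Ab3 to Db4
E4 to A4
F5 to Bb5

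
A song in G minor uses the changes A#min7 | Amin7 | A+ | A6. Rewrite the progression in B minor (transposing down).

G minor down to B minor is a minor sixth; each chord root moves by that interval while the quality stays the same.
A#min7: root A# down a minor sixth → C##, giving C##min7.
Amin7: root A down a minor sixth → C#, giving C#min7.
A+: root A down a minor sixth → C#, giving C#+.
A6: root A down a minor sixth → C#, giving C#6.

C##min7 C#min7 C#+ C#6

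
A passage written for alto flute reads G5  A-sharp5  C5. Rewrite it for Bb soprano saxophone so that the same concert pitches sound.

First find concert pitch: the alto flute sounds a perfect fourth below written, so G5 A-sharp5 C5 sounds D5 E#5 G4.
Then write for Bb soprano saxophone: it sounds a major second below written, so the part must be a major second above concert.
D5 → E5
E#5 → F##5
G4 → A4

E5 F##5 A4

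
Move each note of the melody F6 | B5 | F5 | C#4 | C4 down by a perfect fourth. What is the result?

C6 F#5 C5 G#3 G3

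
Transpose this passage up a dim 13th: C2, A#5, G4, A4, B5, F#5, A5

C2 gives Abb3
A#5 gives F7
G4 gives Ebb6
A4 gives Fb6
B5 gives Gb7
F#5 gives Db7
A5 gives Fb7

Abb3 F7 Ebb6 Fb6 Gb7 Db7 Fb7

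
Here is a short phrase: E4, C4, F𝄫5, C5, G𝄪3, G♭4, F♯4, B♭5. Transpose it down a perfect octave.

E3 C3 Fbb4 C4 G##2 Gb3 F#3 Bb4

E4 to E3
C4 to C3
Fbb5 to Fbb4
C5 to C4
G##3 to G##2
Gb4 to Gb3
F#4 to F#3
Bb5 to Bb4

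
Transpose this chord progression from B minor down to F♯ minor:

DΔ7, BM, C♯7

AΔ7 F#M G#7

B minor down to F♯ minor is a perfect fourth; each chord root moves by that interval while the quality stays the same.
DΔ7: root D down a perfect fourth → A, giving AΔ7.
BM: root B down a perfect fourth → F#, giving F#M.
C♯7: root C♯ down a perfect fourth → G#, giving G#7.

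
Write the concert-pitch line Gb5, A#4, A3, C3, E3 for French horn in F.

The French horn in F sounds a perfect fifth below written, so the written part must be a perfect fifth above concert — transpose each note up.
Gb5 -> Db6
A#4 -> E#5
A3 -> E4
C3 -> G3
E3 -> B3

Db6 E#5 E4 G3 B3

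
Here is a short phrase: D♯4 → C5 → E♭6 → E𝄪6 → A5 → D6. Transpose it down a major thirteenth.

F#2 Eb3 Gb4 G##4 C4 F4

A major thirteenth down from D#4 gives F#2.
C5 down a major thirteenth is Eb3.
Eb6: a thirteenth down reaches G, and 21 semitones makes it Gb4.
E##6 down a major thirteenth is G##4.
A5: a thirteenth down reaches C, and 21 semitones makes it C4.
D6 down a major thirteenth is F4.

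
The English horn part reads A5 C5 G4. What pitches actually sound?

D5 F4 C4

Written C4 on the English horn sounds as F3, a perfect fifth lower; apply that shift to every note.
A5 to D5
C5 to F4
G4 to C4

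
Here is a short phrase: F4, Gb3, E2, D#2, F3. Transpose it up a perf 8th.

F4 -> F5
Gb3 -> Gb4
E2 -> E3
D#2 -> D#3
F3 -> F4

F5 Gb4 E3 D#3 F4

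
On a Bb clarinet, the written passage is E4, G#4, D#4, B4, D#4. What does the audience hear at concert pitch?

The Bb clarinet sounds a major second below written, so transpose each written note down a major second.
E4 -> D4
G#4 -> F#4
D#4 -> C#4
B4 -> A4
D#4 -> C#4

D4 F#4 C#4 A4 C#4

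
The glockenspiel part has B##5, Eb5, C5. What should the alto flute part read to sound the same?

E##8 Ab7 F7

First find concert pitch: the glockenspiel sounds a perfect fifteenth above written, so B##5 Eb5 C5 sounds B##7 Eb7 C7.
Then write for alto flute: it sounds a perfect fourth below written, so the part must be a perfect fourth above concert.
B##7 → E##8
Eb7 → Ab7
C7 → F7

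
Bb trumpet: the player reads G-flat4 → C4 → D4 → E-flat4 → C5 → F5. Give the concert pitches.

The Bb trumpet sounds a major second below written, so transpose each written note down a major second.
Gb4 to Fb4
C4 to Bb3
D4 to C4
Eb4 to Db4
C5 to Bb4
F5 to Eb5

Fb4 Bb3 C4 Db4 Bb4 Eb5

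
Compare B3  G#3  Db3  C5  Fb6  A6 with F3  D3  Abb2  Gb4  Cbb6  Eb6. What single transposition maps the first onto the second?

down an augmented fourth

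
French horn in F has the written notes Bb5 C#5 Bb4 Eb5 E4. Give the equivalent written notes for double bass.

Eb6 F#5 Eb5 Ab5 A4

First find concert pitch: the French horn in F sounds a perfect fifth below written, so Bb5 C#5 Bb4 Eb5 E4 sounds Eb5 F#4 Eb4 Ab4 A3.
Then write for double bass: it sounds a perfect octave below written, so the part must be a perfect octave above concert.
Eb5 → Eb6
F#4 → F#5
Eb4 → Eb5
Ab4 → Ab5
A3 → A4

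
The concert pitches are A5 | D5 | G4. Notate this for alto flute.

The alto flute sounds a perfect fourth below written, so the written part must be a perfect fourth above concert — transpose each note up.
A5 -> D6
D5 -> G5
G4 -> C5

D6 G5 C5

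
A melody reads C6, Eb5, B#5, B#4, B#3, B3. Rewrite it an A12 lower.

Fb4 Abb3 E4 E3 E2 Eb2

C6: a twelfth down reaches F, and 20 semitones makes it Fb4.
Eb5 down an augmented twelfth is Abb3.
B#5: a twelfth down reaches E, and 20 semitones makes it E4.
B#4: a twelfth down reaches E, and 20 semitones makes it E3.
B#3: a twelfth down reaches E, and 20 semitones makes it E2.
B3 down an augmented twelfth is Eb2.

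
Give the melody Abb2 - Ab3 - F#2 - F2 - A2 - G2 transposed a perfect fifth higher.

A perfect fifth up from Abb2 gives Ebb3.
Ab3 up a perfect fifth is Eb4.
F#2 up a perfect fifth is C#3.
F2 up a perfect fifth is C3.
A2 up a perfect fifth is E3.
G2 up a perfect fifth is D3.

Ebb3 Eb4 C#3 C3 E3 D3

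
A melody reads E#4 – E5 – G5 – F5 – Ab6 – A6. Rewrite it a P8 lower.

E#4 becomes E#3
E5 becomes E4
G5 becomes G4
F5 becomes F4
Ab6 becomes Ab5
A6 becomes A5

E#3 E4 G4 F4 Ab5 A5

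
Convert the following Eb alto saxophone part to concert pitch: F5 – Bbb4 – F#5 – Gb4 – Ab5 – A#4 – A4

The Eb alto saxophone sounds a major sixth below written, so transpose each written note down a major sixth.
F5 becomes Ab4
Bbb4 becomes Dbb4
F#5 becomes A4
Gb4 becomes Bbb3
Ab5 becomes Cb5
A#4 becomes C#4
A4 becomes C4

Ab4 Dbb4 A4 Bbb3 Cb5 C#4 C4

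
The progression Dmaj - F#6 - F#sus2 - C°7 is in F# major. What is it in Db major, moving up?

F# major up to Db major is a diminished sixth; each chord root moves by that interval while the quality stays the same.
Dmaj: root D up a diminished sixth → Bbb, giving Bbbmaj.
F#6: root F# up a diminished sixth → Db, giving Db6.
F#sus2: root F# up a diminished sixth → Db, giving Dbsus2.
C°7: root C up a diminished sixth → Abb, giving Abb°7.

Bbbmaj Db6 Dbsus2 Abb°7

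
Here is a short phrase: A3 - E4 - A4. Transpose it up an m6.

F4 C5 F5

A3 up a minor sixth is F4.
E4: a sixth up reaches C, and 8 semitones makes it C5.
A4 up a minor sixth is F5.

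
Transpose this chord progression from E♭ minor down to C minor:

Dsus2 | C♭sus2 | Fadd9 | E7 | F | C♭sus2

E♭ minor down to C minor is a minor third; each chord root moves by that interval while the quality stays the same.
Dsus2: root D down a minor third → B, giving Bsus2.
C♭sus2: root C♭ down a minor third → Ab, giving Absus2.
Fadd9: root F down a minor third → D, giving Dadd9.
E7: root E down a minor third → C#, giving C#7.
F: root F down a minor third → D, giving D.
C♭sus2: root C♭ down a minor third → Ab, giving Absus2.

Bsus2 Absus2 Dadd9 C#7 D Absus2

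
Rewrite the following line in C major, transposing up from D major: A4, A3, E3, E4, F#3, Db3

From D up to C is a minor seventh; apply that to each pitch.
A4 gives G5
A3 gives G4
E3 gives D4
E4 gives D5
F#3 gives E4
Db3 gives Cb4

G5 G4 D4 D5 E4 Cb4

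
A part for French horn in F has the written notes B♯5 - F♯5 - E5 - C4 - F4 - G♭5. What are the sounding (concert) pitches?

E#5 B4 A4 F3 Bb3 Cb5

Written C4 on the French horn in F sounds as F3, a perfect fifth lower; apply that shift to every note.
B#5 to E#5
F#5 to B4
E5 to A4
C4 to F3
F4 to Bb3
Gb5 to Cb5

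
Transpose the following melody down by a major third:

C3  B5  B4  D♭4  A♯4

C3: a third down reaches A, and 4 semitones makes it Ab2.
A major third down from B5 gives G5.
A major third down from B4 gives G4.
Db4 down a major third is Bbb3.
A#4: a third down reaches F, and 4 semitones makes it F#4.

Ab2 G5 G4 Bbb3 F#4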